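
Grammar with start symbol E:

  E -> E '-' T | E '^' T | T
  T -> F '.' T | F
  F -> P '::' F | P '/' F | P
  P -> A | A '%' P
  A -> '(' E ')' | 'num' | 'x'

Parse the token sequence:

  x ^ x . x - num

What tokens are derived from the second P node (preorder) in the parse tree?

[E [E [E [T [F [P [A x]]]]] ^ [T [F [P [A x]]] . [T [F [P [A x]]]]]] - [T [F [P [A num]]]]]

x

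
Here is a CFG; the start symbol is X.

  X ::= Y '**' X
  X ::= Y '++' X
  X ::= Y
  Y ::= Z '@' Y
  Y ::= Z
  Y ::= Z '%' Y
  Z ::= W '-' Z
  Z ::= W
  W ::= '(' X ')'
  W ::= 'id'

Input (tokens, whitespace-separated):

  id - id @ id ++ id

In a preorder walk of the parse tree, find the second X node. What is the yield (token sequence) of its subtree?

id

[X [Y [Z [W id] - [Z [W id]]] @ [Y [Z [W id]]]] ++ [X [Y [Z [W id]]]]]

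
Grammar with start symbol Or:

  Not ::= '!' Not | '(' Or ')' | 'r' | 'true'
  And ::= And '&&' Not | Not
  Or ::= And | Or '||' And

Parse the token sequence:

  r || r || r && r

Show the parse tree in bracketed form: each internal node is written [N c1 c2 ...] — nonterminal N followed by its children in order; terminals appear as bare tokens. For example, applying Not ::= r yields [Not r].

Or
Or || And
Or || And || And
And || And || And
Not || And || And
r || And || And
r || Not || And
r || r || And
r || r || And && Not
r || r || Not && Not
r || r || r && Not
r || r || r && r

[Or [Or [Or [And [Not r]]] || [And [Not r]]] || [And [And [Not r]] && [Not r]]]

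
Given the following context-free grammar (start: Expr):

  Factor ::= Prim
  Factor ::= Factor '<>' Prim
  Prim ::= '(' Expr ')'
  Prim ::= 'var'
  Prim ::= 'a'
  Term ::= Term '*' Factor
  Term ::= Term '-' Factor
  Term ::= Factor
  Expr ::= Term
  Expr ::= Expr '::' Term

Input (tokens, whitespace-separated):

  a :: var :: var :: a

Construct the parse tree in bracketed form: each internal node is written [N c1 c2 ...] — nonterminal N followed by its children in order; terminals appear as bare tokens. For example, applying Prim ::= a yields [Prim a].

[Expr [Expr [Expr [Expr [Term [Factor [Prim a]]]] :: [Term [Factor [Prim var]]]] :: [Term [Factor [Prim var]]]] :: [Term [Factor [Prim a]]]]

Expr
Expr :: Term
Expr :: Term :: Term
Expr :: Term :: Term :: Term
Term :: Term :: Term :: Term
Factor :: Term :: Term :: Term
Prim :: Term :: Term :: Term
a :: Term :: Term :: Term
a :: Factor :: Term :: Term
a :: Prim :: Term :: Term
a :: var :: Term :: Term
a :: var :: Factor :: Term
a :: var :: Prim :: Term
a :: var :: var :: Term
a :: var :: var :: Factor
a :: var :: var :: Prim
a :: var :: var :: a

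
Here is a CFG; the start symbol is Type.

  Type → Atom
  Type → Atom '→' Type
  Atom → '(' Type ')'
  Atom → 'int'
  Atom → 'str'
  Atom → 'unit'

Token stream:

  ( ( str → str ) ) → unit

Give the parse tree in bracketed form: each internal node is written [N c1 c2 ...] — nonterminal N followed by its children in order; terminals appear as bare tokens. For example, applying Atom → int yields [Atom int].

Type
Atom → Type
( Type ) → Type
( Atom ) → Type
( ( Type ) ) → Type
( ( Atom → Type ) ) → Type
( ( str → Type ) ) → Type
( ( str → Atom ) ) → Type
( ( str → str ) ) → Type
( ( str → str ) ) → Atom
( ( str → str ) ) → unit

[Type [Atom ( [Type [Atom ( [Type [Atom str] → [Type [Atom str]]] )]] )] → [Type [Atom unit]]]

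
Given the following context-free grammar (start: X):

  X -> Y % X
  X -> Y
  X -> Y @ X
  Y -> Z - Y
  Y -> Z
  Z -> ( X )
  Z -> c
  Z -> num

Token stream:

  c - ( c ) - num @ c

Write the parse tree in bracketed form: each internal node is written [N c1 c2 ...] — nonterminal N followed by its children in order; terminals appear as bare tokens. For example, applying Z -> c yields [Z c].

[X [Y [Z c] - [Y [Z ( [X [Y [Z c]]] )] - [Y [Z num]]]] @ [X [Y [Z c]]]]

X
Y @ X
Z - Y @ X
c - Y @ X
c - Z - Y @ X
c - ( X ) - Y @ X
c - ( Y ) - Y @ X
c - ( Z ) - Y @ X
c - ( c ) - Y @ X
c - ( c ) - Z @ X
c - ( c ) - num @ X
c - ( c ) - num @ Y
c - ( c ) - num @ Z
c - ( c ) - num @ c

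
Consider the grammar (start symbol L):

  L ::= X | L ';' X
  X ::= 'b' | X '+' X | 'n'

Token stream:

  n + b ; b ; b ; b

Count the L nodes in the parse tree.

[L [L [L [L [X [X n] + [X b]]] ; [X b]] ; [X b]] ; [X b]]

4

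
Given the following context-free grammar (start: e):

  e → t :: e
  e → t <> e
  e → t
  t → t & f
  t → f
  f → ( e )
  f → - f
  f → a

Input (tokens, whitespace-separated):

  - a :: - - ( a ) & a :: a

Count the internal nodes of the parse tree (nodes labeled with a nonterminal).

[e [t [f - [f a]]] :: [e [t [t [f - [f - [f ( [e [t [f a]]] )]]]] & [f a]] :: [e [t [f a]]]]]

17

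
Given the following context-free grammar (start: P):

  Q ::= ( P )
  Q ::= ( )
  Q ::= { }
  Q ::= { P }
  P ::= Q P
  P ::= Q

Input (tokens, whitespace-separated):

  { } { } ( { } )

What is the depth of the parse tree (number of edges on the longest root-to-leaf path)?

6

[P [Q { }] [P [Q { }] [P [Q ( [P [Q { }]] )]]]]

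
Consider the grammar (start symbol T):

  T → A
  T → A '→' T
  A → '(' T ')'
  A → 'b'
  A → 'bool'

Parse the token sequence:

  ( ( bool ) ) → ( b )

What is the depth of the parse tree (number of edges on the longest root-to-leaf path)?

6

[T [A ( [T [A ( [T [A bool]] )]] )] → [T [A ( [T [A b]] )]]]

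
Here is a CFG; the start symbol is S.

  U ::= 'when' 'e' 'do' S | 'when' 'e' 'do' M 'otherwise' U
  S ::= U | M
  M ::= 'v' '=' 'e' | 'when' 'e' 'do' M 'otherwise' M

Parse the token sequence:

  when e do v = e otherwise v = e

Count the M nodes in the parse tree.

[S [M when e do [M v = e] otherwise [M v = e]]]

3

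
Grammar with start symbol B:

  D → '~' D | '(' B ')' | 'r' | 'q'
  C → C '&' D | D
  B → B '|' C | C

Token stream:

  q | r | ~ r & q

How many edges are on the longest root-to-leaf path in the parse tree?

[B [B [B [C [D q]]] | [C [D r]]] | [C [C [D ~ [D r]]] & [D q]]]

5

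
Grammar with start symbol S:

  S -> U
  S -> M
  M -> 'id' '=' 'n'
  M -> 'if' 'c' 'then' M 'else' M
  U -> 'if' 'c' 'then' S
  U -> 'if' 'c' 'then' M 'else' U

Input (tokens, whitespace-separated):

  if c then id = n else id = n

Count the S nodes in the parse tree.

1

[S [M if c then [M id = n] else [M id = n]]]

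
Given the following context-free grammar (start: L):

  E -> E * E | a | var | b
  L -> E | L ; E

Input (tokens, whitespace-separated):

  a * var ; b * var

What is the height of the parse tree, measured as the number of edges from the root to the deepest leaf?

[L [L [E [E a] * [E var]]] ; [E [E b] * [E var]]]

4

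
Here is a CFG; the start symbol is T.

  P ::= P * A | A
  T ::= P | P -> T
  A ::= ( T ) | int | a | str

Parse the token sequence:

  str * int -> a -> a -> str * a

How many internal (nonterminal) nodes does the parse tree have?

[T [P [P [A str]] * [A int]] -> [T [P [A a]] -> [T [P [A a]] -> [T [P [P [A str]] * [A a]]]]]]

16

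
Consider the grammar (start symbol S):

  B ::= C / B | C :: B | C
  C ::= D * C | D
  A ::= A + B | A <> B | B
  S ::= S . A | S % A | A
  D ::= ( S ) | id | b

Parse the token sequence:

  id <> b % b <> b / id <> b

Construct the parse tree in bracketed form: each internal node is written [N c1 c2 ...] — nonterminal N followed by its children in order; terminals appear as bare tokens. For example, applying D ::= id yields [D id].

[S [S [A [A [B [C [D id]]]] <> [B [C [D b]]]]] % [A [A [A [B [C [D b]]]] <> [B [C [D b]] / [B [C [D id]]]]] <> [B [C [D b]]]]]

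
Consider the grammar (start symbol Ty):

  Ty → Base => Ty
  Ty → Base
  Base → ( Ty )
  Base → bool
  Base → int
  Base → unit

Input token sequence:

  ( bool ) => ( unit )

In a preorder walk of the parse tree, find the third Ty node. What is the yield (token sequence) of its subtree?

[Ty [Base ( [Ty [Base bool]] )] => [Ty [Base ( [Ty [Base unit]] )]]]

( unit )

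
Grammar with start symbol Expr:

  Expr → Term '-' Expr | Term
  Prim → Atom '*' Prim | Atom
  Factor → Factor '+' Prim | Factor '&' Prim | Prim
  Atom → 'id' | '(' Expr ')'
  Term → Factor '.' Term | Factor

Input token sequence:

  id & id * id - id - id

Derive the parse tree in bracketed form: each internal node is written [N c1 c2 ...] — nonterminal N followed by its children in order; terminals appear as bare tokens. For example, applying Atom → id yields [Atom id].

Expr
Term - Expr
Factor - Expr
Factor & Prim - Expr
Prim & Prim - Expr
Atom & Prim - Expr
id & Prim - Expr
id & Atom * Prim - Expr
id & id * Prim - Expr
id & id * Atom - Expr
id & id * id - Expr
id & id * id - Term - Expr
id & id * id - Factor - Expr
id & id * id - Prim - Expr
id & id * id - Atom - Expr
id & id * id - id - Expr
id & id * id - id - Term
id & id * id - id - Factor
id & id * id - id - Prim
id & id * id - id - Atom
id & id * id - id - id

[Expr [Term [Factor [Factor [Prim [Atom id]]] & [Prim [Atom id] * [Prim [Atom id]]]]] - [Expr [Term [Factor [Prim [Atom id]]]] - [Expr [Term [Factor [Prim [Atom id]]]]]]]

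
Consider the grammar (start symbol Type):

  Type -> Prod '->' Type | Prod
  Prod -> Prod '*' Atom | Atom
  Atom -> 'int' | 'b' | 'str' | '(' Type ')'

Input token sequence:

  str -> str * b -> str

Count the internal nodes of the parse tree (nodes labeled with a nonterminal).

[Type [Prod [Atom str]] -> [Type [Prod [Prod [Atom str]] * [Atom b]] -> [Type [Prod [Atom str]]]]]

11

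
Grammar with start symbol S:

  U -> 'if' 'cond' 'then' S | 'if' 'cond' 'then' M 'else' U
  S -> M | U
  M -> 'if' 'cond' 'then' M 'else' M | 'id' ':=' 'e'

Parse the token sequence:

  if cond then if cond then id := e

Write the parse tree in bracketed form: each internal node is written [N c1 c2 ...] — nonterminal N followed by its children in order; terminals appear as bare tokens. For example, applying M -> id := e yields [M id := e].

S
U
if cond then S
if cond then U
if cond then if cond then S
if cond then if cond then M
if cond then if cond then id := e

[S [U if cond then [S [U if cond then [S [M id := e]]]]]]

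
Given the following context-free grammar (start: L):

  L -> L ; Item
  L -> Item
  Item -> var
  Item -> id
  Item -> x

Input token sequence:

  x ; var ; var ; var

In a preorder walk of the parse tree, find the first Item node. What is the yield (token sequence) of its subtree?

[L [L [L [L [Item x]] ; [Item var]] ; [Item var]] ; [Item var]]

x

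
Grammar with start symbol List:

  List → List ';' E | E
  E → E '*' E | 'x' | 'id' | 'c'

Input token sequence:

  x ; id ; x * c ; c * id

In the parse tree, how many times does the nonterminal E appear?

[List [List [List [List [E x]] ; [E id]] ; [E [E x] * [E c]]] ; [E [E c] * [E id]]]

8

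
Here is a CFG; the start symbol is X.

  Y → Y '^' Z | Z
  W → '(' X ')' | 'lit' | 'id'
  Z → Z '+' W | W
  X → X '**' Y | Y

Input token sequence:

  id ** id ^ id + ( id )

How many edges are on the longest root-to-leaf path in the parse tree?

[X [X [Y [Z [W id]]]] ** [Y [Y [Z [W id]]] ^ [Z [Z [W id]] + [W ( [X [Y [Z [W id]]]] )]]]]

8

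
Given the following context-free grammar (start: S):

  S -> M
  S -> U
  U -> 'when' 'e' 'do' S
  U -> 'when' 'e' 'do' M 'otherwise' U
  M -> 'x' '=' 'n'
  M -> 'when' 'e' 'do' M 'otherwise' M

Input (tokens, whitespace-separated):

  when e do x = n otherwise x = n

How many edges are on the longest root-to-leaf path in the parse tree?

[S [M when e do [M x = n] otherwise [M x = n]]]

3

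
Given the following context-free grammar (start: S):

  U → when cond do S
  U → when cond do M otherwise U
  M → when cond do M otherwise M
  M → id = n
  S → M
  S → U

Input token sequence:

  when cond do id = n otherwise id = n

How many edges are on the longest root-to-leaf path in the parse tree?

[S [M when cond do [M id = n] otherwise [M id = n]]]

3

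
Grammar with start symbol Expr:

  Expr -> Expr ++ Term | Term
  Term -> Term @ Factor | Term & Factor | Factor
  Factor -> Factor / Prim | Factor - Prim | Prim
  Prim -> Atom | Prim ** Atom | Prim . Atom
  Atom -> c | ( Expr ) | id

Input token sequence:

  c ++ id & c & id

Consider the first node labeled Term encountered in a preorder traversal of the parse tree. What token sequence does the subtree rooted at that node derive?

c

[Expr [Expr [Term [Factor [Prim [Atom c]]]]] ++ [Term [Term [Term [Factor [Prim [Atom id]]]] & [Factor [Prim [Atom c]]]] & [Factor [Prim [Atom id]]]]]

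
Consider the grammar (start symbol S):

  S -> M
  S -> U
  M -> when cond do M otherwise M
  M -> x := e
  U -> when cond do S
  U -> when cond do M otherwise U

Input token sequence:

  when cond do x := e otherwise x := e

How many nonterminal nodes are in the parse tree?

[S [M when cond do [M x := e] otherwise [M x := e]]]

4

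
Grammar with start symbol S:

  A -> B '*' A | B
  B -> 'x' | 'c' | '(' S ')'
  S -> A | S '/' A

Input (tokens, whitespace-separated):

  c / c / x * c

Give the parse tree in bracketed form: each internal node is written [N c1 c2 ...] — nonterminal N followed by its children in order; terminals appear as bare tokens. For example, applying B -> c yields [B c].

[S [S [S [A [B c]]] / [A [B c]]] / [A [B x] * [A [B c]]]]

S
S / A
S / A / A
A / A / A
B / A / A
c / A / A
c / B / A
c / c / A
c / c / B * A
c / c / x * A
c / c / x * B
c / c / x * c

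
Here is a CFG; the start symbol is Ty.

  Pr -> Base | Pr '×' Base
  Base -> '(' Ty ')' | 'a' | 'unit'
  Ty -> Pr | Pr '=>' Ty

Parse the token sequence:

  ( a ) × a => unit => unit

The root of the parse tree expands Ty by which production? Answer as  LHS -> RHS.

[Ty [Pr [Pr [Base ( [Ty [Pr [Base a]]] )]] × [Base a]] => [Ty [Pr [Base unit]] => [Ty [Pr [Base unit]]]]]

Ty -> Pr '=>' Ty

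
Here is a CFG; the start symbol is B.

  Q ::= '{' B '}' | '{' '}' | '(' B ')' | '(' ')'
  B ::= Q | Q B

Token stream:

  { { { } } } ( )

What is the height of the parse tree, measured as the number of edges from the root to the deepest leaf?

6

[B [Q { [B [Q { [B [Q { }]] }]] }] [B [Q ( )]]]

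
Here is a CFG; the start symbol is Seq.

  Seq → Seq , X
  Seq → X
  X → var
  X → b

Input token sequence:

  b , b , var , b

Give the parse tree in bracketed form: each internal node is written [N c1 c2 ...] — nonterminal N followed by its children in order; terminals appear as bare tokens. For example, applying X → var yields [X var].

Seq
Seq , X
Seq , X , X
Seq , X , X , X
X , X , X , X
b , X , X , X
b , b , X , X
b , b , var , X
b , b , var , b

[Seq [Seq [Seq [Seq [X b]] , [X b]] , [X var]] , [X b]]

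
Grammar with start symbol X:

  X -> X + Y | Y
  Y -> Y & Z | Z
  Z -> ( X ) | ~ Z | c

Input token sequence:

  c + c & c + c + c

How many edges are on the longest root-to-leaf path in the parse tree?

6

[X [X [X [X [Y [Z c]]] + [Y [Y [Z c]] & [Z c]]] + [Y [Z c]]] + [Y [Z c]]]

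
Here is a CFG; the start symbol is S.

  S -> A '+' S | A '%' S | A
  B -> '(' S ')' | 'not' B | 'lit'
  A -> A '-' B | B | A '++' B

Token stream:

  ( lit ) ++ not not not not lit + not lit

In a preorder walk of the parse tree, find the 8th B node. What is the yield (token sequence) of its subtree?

not lit

[S [A [A [B ( [S [A [B lit]]] )]] ++ [B not [B not [B not [B not [B lit]]]]]] + [S [A [B not [B lit]]]]]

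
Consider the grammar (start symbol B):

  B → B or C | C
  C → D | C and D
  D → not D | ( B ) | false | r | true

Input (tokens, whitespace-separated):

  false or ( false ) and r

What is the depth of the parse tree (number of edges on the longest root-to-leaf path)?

[B [B [C [D false]]] or [C [C [D ( [B [C [D false]]] )]] and [D r]]]

7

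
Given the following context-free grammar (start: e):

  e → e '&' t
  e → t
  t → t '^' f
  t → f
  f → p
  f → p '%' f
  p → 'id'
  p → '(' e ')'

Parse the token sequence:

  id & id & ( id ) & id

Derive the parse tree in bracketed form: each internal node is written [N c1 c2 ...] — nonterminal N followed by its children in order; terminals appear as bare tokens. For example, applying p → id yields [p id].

e
e & t
e & t & t
e & t & t & t
t & t & t & t
f & t & t & t
p & t & t & t
id & t & t & t
id & f & t & t
id & p & t & t
id & id & t & t
id & id & f & t
id & id & p & t
id & id & ( e ) & t
id & id & ( t ) & t
id & id & ( f ) & t
id & id & ( p ) & t
id & id & ( id ) & t
id & id & ( id ) & f
id & id & ( id ) & p
id & id & ( id ) & id

[e [e [e [e [t [f [p id]]]] & [t [f [p id]]]] & [t [f [p ( [e [t [f [p id]]]] )]]]] & [t [f [p id]]]]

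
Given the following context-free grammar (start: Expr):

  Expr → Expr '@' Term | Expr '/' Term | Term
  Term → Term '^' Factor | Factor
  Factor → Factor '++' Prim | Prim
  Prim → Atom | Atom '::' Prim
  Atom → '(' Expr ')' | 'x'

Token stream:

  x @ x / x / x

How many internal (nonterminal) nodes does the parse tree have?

20

[Expr [Expr [Expr [Expr [Term [Factor [Prim [Atom x]]]]] @ [Term [Factor [Prim [Atom x]]]]] / [Term [Factor [Prim [Atom x]]]]] / [Term [Factor [Prim [Atom x]]]]]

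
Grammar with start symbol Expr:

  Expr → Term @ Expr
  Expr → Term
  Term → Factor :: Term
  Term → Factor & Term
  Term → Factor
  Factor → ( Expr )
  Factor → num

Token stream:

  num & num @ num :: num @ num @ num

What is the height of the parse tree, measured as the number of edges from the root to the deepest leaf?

6

[Expr [Term [Factor num] & [Term [Factor num]]] @ [Expr [Term [Factor num] :: [Term [Factor num]]] @ [Expr [Term [Factor num]] @ [Expr [Term [Factor num]]]]]]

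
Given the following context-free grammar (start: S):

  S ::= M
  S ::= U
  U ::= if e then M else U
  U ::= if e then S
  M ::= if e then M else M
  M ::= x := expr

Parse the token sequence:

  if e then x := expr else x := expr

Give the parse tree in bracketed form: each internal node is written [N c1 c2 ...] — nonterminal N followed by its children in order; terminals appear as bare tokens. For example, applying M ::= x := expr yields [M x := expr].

[S [M if e then [M x := expr] else [M x := expr]]]

S
M
if e then M else M
if e then x := expr else M
if e then x := expr else x := expr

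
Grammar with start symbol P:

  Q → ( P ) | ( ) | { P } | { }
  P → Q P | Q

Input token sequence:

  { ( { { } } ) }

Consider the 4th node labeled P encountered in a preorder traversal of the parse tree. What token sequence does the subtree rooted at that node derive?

{ }

[P [Q { [P [Q ( [P [Q { [P [Q { }]] }]] )]] }]]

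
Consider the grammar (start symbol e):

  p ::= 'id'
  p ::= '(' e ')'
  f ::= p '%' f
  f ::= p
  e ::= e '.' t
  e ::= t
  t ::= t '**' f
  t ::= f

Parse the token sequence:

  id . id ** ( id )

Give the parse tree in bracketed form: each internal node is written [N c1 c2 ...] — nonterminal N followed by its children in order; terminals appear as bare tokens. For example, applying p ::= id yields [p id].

e
e . t
t . t
f . t
p . t
id . t
id . t ** f
id . f ** f
id . p ** f
id . id ** f
id . id ** p
id . id ** ( e )
id . id ** ( t )
id . id ** ( f )
id . id ** ( p )
id . id ** ( id )

[e [e [t [f [p id]]]] . [t [t [f [p id]]] ** [f [p ( [e [t [f [p id]]]] )]]]]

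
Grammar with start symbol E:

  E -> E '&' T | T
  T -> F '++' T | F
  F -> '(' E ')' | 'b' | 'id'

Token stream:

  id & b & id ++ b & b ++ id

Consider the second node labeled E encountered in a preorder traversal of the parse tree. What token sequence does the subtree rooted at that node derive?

id & b & id ++ b

[E [E [E [E [T [F id]]] & [T [F b]]] & [T [F id] ++ [T [F b]]]] & [T [F b] ++ [T [F id]]]]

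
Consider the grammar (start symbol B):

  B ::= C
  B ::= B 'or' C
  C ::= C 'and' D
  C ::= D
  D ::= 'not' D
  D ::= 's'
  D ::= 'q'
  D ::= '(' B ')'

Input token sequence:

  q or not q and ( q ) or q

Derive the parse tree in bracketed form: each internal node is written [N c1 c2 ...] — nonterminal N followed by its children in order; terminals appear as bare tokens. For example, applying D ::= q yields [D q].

[B [B [B [C [D q]]] or [C [C [D not [D q]]] and [D ( [B [C [D q]]] )]]] or [C [D q]]]

B
B or C
B or C or C
C or C or C
D or C or C
q or C or C
q or C and D or C
q or D and D or C
q or not D and D or C
q or not q and D or C
q or not q and ( B ) or C
q or not q and ( C ) or C
q or not q and ( D ) or C
q or not q and ( q ) or C
q or not q and ( q ) or D
q or not q and ( q ) or q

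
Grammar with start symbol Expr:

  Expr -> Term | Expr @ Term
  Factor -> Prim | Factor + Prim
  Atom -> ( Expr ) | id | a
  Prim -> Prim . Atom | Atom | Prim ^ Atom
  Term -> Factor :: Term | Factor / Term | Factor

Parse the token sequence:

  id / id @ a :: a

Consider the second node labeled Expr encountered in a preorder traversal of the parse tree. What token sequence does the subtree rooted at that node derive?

[Expr [Expr [Term [Factor [Prim [Atom id]]] / [Term [Factor [Prim [Atom id]]]]]] @ [Term [Factor [Prim [Atom a]]] :: [Term [Factor [Prim [Atom a]]]]]]

id / id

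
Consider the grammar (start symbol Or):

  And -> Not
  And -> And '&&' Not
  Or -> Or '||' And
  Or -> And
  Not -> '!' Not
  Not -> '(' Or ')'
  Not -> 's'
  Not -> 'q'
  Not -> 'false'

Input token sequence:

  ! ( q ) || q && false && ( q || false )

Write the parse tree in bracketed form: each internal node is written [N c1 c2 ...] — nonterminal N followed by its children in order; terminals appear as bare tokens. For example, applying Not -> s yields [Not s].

Or
Or || And
And || And
Not || And
! Not || And
! ( Or ) || And
! ( And ) || And
! ( Not ) || And
! ( q ) || And
! ( q ) || And && Not
! ( q ) || And && Not && Not
! ( q ) || Not && Not && Not
! ( q ) || q && Not && Not
! ( q ) || q && false && Not
! ( q ) || q && false && ( Or )
! ( q ) || q && false && ( Or || And )
! ( q ) || q && false && ( And || And )
! ( q ) || q && false && ( Not || And )
! ( q ) || q && false && ( q || And )
! ( q ) || q && false && ( q || Not )
! ( q ) || q && false && ( q || false )

[Or [Or [And [Not ! [Not ( [Or [And [Not q]]] )]]]] || [And [And [And [Not q]] && [Not false]] && [Not ( [Or [Or [And [Not q]]] || [And [Not false]]] )]]]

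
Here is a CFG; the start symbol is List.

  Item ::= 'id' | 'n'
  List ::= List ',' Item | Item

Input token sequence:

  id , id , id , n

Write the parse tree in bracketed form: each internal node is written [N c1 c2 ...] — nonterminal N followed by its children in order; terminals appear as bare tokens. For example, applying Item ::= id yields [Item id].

List
List , Item
List , Item , Item
List , Item , Item , Item
Item , Item , Item , Item
id , Item , Item , Item
id , id , Item , Item
id , id , id , Item
id , id , id , n

[List [List [List [List [Item id]] , [Item id]] , [Item id]] , [Item n]]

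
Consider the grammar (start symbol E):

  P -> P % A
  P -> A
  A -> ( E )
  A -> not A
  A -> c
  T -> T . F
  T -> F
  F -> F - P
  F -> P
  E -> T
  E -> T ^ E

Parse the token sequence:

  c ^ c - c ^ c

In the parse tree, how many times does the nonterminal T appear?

3

[E [T [F [P [A c]]]] ^ [E [T [F [F [P [A c]]] - [P [A c]]]] ^ [E [T [F [P [A c]]]]]]]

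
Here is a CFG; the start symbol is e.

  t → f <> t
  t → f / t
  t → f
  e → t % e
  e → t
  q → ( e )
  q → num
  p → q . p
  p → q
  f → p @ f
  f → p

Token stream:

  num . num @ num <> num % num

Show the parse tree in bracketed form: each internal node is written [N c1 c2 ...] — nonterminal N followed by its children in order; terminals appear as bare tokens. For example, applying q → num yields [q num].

e
t % e
f <> t % e
p @ f <> t % e
q . p @ f <> t % e
num . p @ f <> t % e
num . q @ f <> t % e
num . num @ f <> t % e
num . num @ p <> t % e
num . num @ q <> t % e
num . num @ num <> t % e
num . num @ num <> f % e
num . num @ num <> p % e
num . num @ num <> q % e
num . num @ num <> num % e
num . num @ num <> num % t
num . num @ num <> num % f
num . num @ num <> num % p
num . num @ num <> num % q
num . num @ num <> num % num

[e [t [f [p [q num] . [p [q num]]] @ [f [p [q num]]]] <> [t [f [p [q num]]]]] % [e [t [f [p [q num]]]]]]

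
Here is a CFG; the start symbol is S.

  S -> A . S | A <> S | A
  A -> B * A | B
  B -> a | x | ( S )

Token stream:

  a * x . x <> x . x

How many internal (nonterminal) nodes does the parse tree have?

14

[S [A [B a] * [A [B x]]] . [S [A [B x]] <> [S [A [B x]] . [S [A [B x]]]]]]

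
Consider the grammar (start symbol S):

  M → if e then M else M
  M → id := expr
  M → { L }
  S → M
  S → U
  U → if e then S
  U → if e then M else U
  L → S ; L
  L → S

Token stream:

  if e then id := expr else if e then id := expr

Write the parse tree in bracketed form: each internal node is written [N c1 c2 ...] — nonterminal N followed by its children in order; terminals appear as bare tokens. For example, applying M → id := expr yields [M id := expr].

S
U
if e then M else U
if e then id := expr else U
if e then id := expr else if e then S
if e then id := expr else if e then M
if e then id := expr else if e then id := expr

[S [U if e then [M id := expr] else [U if e then [S [M id := expr]]]]]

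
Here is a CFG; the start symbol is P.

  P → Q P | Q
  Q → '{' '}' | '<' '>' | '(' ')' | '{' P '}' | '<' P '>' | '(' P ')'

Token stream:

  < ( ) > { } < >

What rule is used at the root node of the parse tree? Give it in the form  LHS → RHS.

[P [Q < [P [Q ( )]] >] [P [Q { }] [P [Q < >]]]]

P → Q P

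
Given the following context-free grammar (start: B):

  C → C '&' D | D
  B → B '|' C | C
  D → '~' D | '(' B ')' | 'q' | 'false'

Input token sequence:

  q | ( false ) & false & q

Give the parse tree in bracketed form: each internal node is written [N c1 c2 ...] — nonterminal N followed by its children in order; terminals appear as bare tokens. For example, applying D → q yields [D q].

B
B | C
C | C
D | C
q | C
q | C & D
q | C & D & D
q | D & D & D
q | ( B ) & D & D
q | ( C ) & D & D
q | ( D ) & D & D
q | ( false ) & D & D
q | ( false ) & false & D
q | ( false ) & false & q

[B [B [C [D q]]] | [C [C [C [D ( [B [C [D false]]] )]] & [D false]] & [D q]]]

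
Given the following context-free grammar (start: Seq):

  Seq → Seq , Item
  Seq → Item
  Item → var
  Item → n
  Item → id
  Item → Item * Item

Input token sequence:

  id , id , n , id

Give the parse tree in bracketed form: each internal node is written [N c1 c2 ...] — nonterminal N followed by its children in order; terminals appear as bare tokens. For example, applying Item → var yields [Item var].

[Seq [Seq [Seq [Seq [Item id]] , [Item id]] , [Item n]] , [Item id]]

Seq
Seq , Item
Seq , Item , Item
Seq , Item , Item , Item
Item , Item , Item , Item
id , Item , Item , Item
id , id , Item , Item
id , id , n , Item
id , id , n , id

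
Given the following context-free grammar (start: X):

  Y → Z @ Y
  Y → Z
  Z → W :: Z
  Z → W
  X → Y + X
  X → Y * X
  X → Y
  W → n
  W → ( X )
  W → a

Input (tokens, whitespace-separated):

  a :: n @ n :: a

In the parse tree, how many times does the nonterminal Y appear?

2

[X [Y [Z [W a] :: [Z [W n]]] @ [Y [Z [W n] :: [Z [W a]]]]]]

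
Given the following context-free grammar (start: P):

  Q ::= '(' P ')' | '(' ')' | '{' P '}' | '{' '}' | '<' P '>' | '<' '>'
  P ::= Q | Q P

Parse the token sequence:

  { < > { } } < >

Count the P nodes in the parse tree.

4

[P [Q { [P [Q < >] [P [Q { }]]] }] [P [Q < >]]]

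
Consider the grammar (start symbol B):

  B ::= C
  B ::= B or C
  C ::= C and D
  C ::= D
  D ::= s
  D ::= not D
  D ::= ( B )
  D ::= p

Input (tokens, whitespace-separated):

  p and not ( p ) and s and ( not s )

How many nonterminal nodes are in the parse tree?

17

[B [C [C [C [C [D p]] and [D not [D ( [B [C [D p]]] )]]] and [D s]] and [D ( [B [C [D not [D s]]]] )]]]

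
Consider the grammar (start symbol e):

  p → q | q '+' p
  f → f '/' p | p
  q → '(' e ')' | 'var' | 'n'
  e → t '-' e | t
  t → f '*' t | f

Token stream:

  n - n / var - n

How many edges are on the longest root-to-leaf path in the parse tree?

[e [t [f [p [q n]]]] - [e [t [f [f [p [q n]]] / [p [q var]]]] - [e [t [f [p [q n]]]]]]]

7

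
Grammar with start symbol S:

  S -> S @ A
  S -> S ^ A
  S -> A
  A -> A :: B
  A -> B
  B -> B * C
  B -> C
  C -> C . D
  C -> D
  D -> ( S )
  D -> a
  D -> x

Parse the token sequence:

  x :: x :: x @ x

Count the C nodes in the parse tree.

[S [S [A [A [A [B [C [D x]]]] :: [B [C [D x]]]] :: [B [C [D x]]]]] @ [A [B [C [D x]]]]]

4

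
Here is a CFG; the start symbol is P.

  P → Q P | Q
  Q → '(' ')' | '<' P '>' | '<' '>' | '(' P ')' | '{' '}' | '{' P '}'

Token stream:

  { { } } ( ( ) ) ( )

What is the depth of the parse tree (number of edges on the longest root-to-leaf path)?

[P [Q { [P [Q { }]] }] [P [Q ( [P [Q ( )]] )] [P [Q ( )]]]]

5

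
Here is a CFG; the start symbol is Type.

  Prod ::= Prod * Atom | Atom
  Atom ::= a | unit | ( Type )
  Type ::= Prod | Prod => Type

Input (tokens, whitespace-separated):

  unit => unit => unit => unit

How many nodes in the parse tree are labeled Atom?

[Type [Prod [Atom unit]] => [Type [Prod [Atom unit]] => [Type [Prod [Atom unit]] => [Type [Prod [Atom unit]]]]]]

4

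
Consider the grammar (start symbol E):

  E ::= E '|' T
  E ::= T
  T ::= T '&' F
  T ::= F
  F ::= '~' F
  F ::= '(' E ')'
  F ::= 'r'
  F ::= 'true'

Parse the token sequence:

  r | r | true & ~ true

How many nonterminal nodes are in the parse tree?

12

[E [E [E [T [F r]]] | [T [F r]]] | [T [T [F true]] & [F ~ [F true]]]]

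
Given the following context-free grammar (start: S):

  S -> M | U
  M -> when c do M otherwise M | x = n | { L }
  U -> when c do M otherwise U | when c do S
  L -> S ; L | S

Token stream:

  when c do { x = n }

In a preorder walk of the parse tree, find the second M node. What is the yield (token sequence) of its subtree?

x = n

[S [U when c do [S [M { [L [S [M x = n]]] }]]]]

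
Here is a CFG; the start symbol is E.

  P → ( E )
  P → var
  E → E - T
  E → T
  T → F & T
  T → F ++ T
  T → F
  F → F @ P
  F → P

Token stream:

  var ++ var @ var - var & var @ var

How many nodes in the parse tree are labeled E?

[E [E [T [F [P var]] ++ [T [F [F [P var]] @ [P var]]]]] - [T [F [P var]] & [T [F [F [P var]] @ [P var]]]]]

2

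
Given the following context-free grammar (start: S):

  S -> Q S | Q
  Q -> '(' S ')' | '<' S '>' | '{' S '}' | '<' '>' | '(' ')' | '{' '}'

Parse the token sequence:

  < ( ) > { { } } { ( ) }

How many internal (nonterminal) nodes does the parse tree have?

[S [Q < [S [Q ( )]] >] [S [Q { [S [Q { }]] }] [S [Q { [S [Q ( )]] }]]]]

12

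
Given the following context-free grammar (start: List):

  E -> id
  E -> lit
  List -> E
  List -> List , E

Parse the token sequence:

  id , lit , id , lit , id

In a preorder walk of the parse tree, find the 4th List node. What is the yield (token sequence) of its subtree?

id , lit

[List [List [List [List [List [E id]] , [E lit]] , [E id]] , [E lit]] , [E id]]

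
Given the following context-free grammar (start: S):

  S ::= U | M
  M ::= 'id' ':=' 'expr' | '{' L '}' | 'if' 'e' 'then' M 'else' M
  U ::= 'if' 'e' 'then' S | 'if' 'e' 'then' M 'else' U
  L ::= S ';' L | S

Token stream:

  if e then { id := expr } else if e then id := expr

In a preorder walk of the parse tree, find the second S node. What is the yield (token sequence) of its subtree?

[S [U if e then [M { [L [S [M id := expr]]] }] else [U if e then [S [M id := expr]]]]]

id := expr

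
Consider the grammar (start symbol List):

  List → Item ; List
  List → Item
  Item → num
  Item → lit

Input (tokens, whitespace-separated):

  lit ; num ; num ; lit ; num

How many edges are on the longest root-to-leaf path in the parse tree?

[List [Item lit] ; [List [Item num] ; [List [Item num] ; [List [Item lit] ; [List [Item num]]]]]]

6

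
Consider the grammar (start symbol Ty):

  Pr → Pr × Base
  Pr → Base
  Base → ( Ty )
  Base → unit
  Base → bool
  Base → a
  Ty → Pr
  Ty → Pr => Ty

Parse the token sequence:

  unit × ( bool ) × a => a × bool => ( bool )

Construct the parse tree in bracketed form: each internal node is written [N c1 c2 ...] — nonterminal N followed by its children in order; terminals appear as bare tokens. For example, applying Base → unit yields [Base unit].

Ty
Pr => Ty
Pr × Base => Ty
Pr × Base × Base => Ty
Base × Base × Base => Ty
unit × Base × Base => Ty
unit × ( Ty ) × Base => Ty
unit × ( Pr ) × Base => Ty
unit × ( Base ) × Base => Ty
unit × ( bool ) × Base => Ty
unit × ( bool ) × a => Ty
unit × ( bool ) × a => Pr => Ty
unit × ( bool ) × a => Pr × Base => Ty
unit × ( bool ) × a => Base × Base => Ty
unit × ( bool ) × a => a × Base => Ty
unit × ( bool ) × a => a × bool => Ty
unit × ( bool ) × a => a × bool => Pr
unit × ( bool ) × a => a × bool => Base
unit × ( bool ) × a => a × bool => ( Ty )
unit × ( bool ) × a => a × bool => ( Pr )
unit × ( bool ) × a => a × bool => ( Base )
unit × ( bool ) × a => a × bool => ( bool )

[Ty [Pr [Pr [Pr [Base unit]] × [Base ( [Ty [Pr [Base bool]]] )]] × [Base a]] => [Ty [Pr [Pr [Base a]] × [Base bool]] => [Ty [Pr [Base ( [Ty [Pr [Base bool]]] )]]]]]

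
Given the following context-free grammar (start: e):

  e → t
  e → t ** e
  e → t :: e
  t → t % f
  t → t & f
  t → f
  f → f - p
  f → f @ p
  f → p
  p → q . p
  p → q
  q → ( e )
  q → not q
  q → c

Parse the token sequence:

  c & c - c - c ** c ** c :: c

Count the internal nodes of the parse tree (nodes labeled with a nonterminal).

[e [t [t [f [p [q c]]]] & [f [f [f [p [q c]]] - [p [q c]]] - [p [q c]]]] ** [e [t [f [p [q c]]]] ** [e [t [f [p [q c]]]] :: [e [t [f [p [q c]]]]]]]]

30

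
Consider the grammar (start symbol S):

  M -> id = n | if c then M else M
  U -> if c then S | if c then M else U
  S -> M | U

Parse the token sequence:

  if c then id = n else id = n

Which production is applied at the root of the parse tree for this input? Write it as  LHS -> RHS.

[S [M if c then [M id = n] else [M id = n]]]

S -> M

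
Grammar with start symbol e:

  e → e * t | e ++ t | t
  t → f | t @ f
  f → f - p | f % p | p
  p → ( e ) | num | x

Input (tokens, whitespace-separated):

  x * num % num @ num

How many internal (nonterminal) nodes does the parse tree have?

[e [e [t [f [p x]]]] * [t [t [f [f [p num]] % [p num]]] @ [f [p num]]]]

13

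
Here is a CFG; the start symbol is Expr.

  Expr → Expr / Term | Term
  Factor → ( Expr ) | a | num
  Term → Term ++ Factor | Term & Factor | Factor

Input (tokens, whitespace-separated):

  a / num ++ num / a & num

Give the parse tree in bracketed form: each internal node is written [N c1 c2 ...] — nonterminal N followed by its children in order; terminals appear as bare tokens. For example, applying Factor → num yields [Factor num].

[Expr [Expr [Expr [Term [Factor a]]] / [Term [Term [Factor num]] ++ [Factor num]]] / [Term [Term [Factor a]] & [Factor num]]]

Expr
Expr / Term
Expr / Term / Term
Term / Term / Term
Factor / Term / Term
a / Term / Term
a / Term ++ Factor / Term
a / Factor ++ Factor / Term
a / num ++ Factor / Term
a / num ++ num / Term
a / num ++ num / Term & Factor
a / num ++ num / Factor & Factor
a / num ++ num / a & Factor
a / num ++ num / a & num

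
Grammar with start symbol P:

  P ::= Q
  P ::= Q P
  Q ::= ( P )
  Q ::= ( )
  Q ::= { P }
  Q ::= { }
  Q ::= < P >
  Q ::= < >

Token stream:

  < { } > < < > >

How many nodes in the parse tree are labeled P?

[P [Q < [P [Q { }]] >] [P [Q < [P [Q < >]] >]]]

4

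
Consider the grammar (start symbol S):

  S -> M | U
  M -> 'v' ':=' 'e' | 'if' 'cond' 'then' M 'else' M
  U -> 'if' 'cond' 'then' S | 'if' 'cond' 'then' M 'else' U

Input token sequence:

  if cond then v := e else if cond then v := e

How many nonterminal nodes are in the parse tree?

6

[S [U if cond then [M v := e] else [U if cond then [S [M v := e]]]]]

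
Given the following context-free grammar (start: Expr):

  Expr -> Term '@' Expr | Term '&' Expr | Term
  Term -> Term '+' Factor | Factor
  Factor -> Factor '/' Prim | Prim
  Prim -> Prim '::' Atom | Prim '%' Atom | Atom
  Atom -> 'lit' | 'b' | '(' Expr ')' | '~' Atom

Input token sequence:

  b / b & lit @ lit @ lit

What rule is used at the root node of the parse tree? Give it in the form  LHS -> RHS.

[Expr [Term [Factor [Factor [Prim [Atom b]]] / [Prim [Atom b]]]] & [Expr [Term [Factor [Prim [Atom lit]]]] @ [Expr [Term [Factor [Prim [Atom lit]]]] @ [Expr [Term [Factor [Prim [Atom lit]]]]]]]]

Expr -> Term '&' Expr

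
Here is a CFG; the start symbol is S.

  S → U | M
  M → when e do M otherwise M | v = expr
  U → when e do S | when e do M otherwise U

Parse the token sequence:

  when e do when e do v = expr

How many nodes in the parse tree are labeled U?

[S [U when e do [S [U when e do [S [M v = expr]]]]]]

2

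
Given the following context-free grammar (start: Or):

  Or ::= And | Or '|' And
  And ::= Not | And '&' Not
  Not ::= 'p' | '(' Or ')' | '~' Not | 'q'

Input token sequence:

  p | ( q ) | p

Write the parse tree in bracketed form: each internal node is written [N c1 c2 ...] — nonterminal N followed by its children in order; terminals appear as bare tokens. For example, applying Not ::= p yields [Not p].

[Or [Or [Or [And [Not p]]] | [And [Not ( [Or [And [Not q]]] )]]] | [And [Not p]]]

Or
Or | And
Or | And | And
And | And | And
Not | And | And
p | And | And
p | Not | And
p | ( Or ) | And
p | ( And ) | And
p | ( Not ) | And
p | ( q ) | And
p | ( q ) | Not
p | ( q ) | p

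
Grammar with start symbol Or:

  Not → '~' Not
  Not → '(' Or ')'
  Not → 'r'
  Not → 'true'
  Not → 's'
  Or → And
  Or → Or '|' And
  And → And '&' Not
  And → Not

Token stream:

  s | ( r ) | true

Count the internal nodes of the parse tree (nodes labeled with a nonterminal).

[Or [Or [Or [And [Not s]]] | [And [Not ( [Or [And [Not r]]] )]]] | [And [Not true]]]

12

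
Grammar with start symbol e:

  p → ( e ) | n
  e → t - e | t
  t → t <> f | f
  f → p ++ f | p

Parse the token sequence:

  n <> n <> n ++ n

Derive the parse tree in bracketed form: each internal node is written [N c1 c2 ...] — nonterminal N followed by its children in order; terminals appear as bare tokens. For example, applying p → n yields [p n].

[e [t [t [t [f [p n]]] <> [f [p n]]] <> [f [p n] ++ [f [p n]]]]]

e
t
t <> f
t <> f <> f
f <> f <> f
p <> f <> f
n <> f <> f
n <> p <> f
n <> n <> f
n <> n <> p ++ f
n <> n <> n ++ f
n <> n <> n ++ p
n <> n <> n ++ n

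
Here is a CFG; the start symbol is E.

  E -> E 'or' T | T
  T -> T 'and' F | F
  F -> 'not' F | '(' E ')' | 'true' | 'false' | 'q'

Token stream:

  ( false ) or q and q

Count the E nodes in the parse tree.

3

[E [E [T [F ( [E [T [F false]]] )]]] or [T [T [F q]] and [F q]]]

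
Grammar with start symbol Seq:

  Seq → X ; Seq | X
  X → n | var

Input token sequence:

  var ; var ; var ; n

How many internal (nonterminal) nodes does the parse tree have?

[Seq [X var] ; [Seq [X var] ; [Seq [X var] ; [Seq [X n]]]]]

8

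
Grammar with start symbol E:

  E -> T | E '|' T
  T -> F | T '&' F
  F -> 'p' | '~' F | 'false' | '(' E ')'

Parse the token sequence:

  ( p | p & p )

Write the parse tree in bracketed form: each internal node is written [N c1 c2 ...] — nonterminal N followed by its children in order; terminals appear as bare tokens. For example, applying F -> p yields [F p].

E
T
F
( E )
( E | T )
( T | T )
( F | T )
( p | T )
( p | T & F )
( p | F & F )
( p | p & F )
( p | p & p )

[E [T [F ( [E [E [T [F p]]] | [T [T [F p]] & [F p]]] )]]]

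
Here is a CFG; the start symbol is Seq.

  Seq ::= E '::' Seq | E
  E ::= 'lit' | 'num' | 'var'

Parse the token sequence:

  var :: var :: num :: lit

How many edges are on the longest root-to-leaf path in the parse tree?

5

[Seq [E var] :: [Seq [E var] :: [Seq [E num] :: [Seq [E lit]]]]]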